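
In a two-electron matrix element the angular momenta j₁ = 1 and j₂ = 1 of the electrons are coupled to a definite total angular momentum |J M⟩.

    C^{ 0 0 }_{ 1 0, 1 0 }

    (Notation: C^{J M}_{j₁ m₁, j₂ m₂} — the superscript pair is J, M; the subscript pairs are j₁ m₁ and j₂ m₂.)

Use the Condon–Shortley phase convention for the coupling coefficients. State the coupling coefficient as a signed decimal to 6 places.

triangle: 2!*0!*0!/3! = 2/6
(j±m)!: 1!*1!*1!*1!*0!*0! = 1
prefactor² = (2J+1)*Δ*N² = 1/3
  k=1: −1/(1!*1!*0!*0!*0!*0!) = -1
Σ = -1  ⇒  CG² = 1/3*(-1)² = 1/3
CG = −√(1/3) = -0.577350

-0.577350  (= −√(1/3))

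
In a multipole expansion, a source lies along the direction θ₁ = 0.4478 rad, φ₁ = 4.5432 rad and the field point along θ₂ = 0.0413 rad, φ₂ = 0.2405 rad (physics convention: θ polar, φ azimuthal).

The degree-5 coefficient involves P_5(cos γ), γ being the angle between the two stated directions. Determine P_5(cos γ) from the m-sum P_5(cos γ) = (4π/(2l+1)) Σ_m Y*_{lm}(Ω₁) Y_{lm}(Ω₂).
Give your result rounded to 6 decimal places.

-0.081557

Addition theorem: P_5(cos γ) = (4π/11) Σ_m Y*_{lm}(Ω₁) Y_{lm}(Ω₂), m = −5…5:
  term(m=-5) = (-0.000000, 0.000000)   from Y*(Ω₁)=(-0.005287, -0.004683), Y(Ω₂)=(0.000000, -0.000000)
  term(m=-4) = (-0.000000, -0.000000)   from Y*(Ω₁)=(0.036251, -0.029121), Y(Ω₂)=(0.000002, -0.000003)
  term(m=-3) = (0.000032, 0.000012)   from Y*(Ω₁)=(0.086163, 0.154922), Y(Ω₂)=(0.000146, -0.000128)
  term(m=-2) = (-0.001619, 0.001732)   from Y*(Ω₁)=(-0.388374, 0.136674), Y(Ω₂)=(0.005105, -0.002664)
  term(m=-1) = (-0.020266, -0.046668)   from Y*(Ω₁)=(-0.081466, -0.476906), Y(Ω₂)=(0.102134, -0.025048)
  term(m=+0) = (-0.027687, -0.000000)   from Y*(Ω₁)=(-0.029975, -0.000000), Y(Ω₂)=(0.923671, 0.000000)
  term(m=+1) = (-0.020266, 0.046668)   from Y*(Ω₁)=(0.081466, -0.476906), Y(Ω₂)=(-0.102134, -0.025048)
  term(m=+2) = (-0.001619, -0.001732)   from Y*(Ω₁)=(-0.388374, -0.136674), Y(Ω₂)=(0.005105, 0.002664)
  term(m=+3) = (0.000032, -0.000012)   from Y*(Ω₁)=(-0.086163, 0.154922), Y(Ω₂)=(-0.000146, -0.000128)
  term(m=+4) = (-0.000000, 0.000000)   from Y*(Ω₁)=(0.036251, 0.029121), Y(Ω₂)=(0.000002, 0.000003)
  term(m=+5) = (-0.000000, -0.000000)   from Y*(Ω₁)=(0.005287, -0.004683), Y(Ω₂)=(-0.000000, -0.000000)
Σ over m = (-0.071391, 0.000000); ×(4π/11) → (-0.081557, 0.000000). Real part: -0.081557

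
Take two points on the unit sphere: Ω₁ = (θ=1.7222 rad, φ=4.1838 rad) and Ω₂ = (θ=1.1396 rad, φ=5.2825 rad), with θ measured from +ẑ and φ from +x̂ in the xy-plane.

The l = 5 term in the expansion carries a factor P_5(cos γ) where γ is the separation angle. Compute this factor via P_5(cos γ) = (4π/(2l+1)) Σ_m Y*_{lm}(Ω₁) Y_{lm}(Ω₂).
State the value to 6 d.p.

0.325806

Summing Y*_{l m}(θ₁,φ₁)·Y_{l m}(θ₂,φ₂) over m ∈ [−5, 5]; prefactor 4π/(2·5+1) = 1.142397:
  term(m=-5) = (0.088605, 0.089368)   from Y*(Ω₁)=(-0.209557, 0.384827), Y(Ω₂)=(0.082411, -0.275123)
  term(m=-4) = (0.027585, -0.083919)   from Y*(Ω₁)=(0.109339, 0.180942), Y(Ω₂)=(-0.272250, -0.316970)
  term(m=-3) = (0.038976, -0.006071)   from Y*(Ω₁)=(-0.265753, 0.003979), Y(Ω₂)=(-0.146973, 0.020642)
  term(m=-2) = (0.037975, 0.052457)   from Y*(Ω₁)=(-0.114359, 0.202721), Y(Ω₂)=(0.116132, -0.252837)
  term(m=-1) = (-0.023345, 0.045720)   from Y*(Ω₁)=(-0.110557, -0.189303), Y(Ω₂)=(-0.126387, -0.197134)
  term(m=+0) = (-0.054399, -0.000000)   from Y*(Ω₁)=(-0.237074, -0.000000), Y(Ω₂)=(0.229459, 0.000000)
  term(m=+1) = (-0.023345, -0.045720)   from Y*(Ω₁)=(0.110557, -0.189303), Y(Ω₂)=(0.126387, -0.197134)
  term(m=+2) = (0.037975, -0.052457)   from Y*(Ω₁)=(-0.114359, -0.202721), Y(Ω₂)=(0.116132, 0.252837)
  term(m=+3) = (0.038976, 0.006071)   from Y*(Ω₁)=(0.265753, 0.003979), Y(Ω₂)=(0.146973, 0.020642)
  term(m=+4) = (0.027585, 0.083919)   from Y*(Ω₁)=(0.109339, -0.180942), Y(Ω₂)=(-0.272250, 0.316970)
  term(m=+5) = (0.088605, -0.089368)   from Y*(Ω₁)=(0.209557, 0.384827), Y(Ω₂)=(-0.082411, -0.275123)
Σ over m = (0.285195, 0.000000); ×(4π/11) → (0.325806, 0.000000). Real part: 0.325806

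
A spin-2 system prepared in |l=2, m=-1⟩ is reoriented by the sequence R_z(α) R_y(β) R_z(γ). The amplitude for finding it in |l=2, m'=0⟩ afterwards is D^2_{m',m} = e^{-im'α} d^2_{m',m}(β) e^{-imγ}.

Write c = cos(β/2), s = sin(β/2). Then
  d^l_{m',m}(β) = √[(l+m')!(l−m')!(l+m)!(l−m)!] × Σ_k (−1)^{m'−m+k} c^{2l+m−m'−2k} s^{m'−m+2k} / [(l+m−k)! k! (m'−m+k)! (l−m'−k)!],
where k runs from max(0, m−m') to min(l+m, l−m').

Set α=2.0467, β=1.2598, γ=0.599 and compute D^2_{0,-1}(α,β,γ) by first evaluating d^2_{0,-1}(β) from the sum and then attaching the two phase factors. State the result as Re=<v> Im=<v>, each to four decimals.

Re=-0.2947 Im=-0.2012

Split into d^2_{0,-1}(β=1.2598) × two z-phases.
c=cos(1.259800/2)=0.808086, s=sin(1.259800/2)=0.589064; N=√[2·2·1·6]=4.898979
Admissible k: 0..1 (factorial args all ≥0)
  k=0: (−1)^1·4.8990/(2)·0.8081^3·0.5891^1 = -0.761398
  k=1: (−1)^2·4.8990/(2)·0.8081^1·0.5891^3 = +0.404595
d^2_{0,-1}(1.2598) = -0.761398 +0.404595 = -0.356802
Attach z-rotation phases: D = e^{-i(0)(2.0467)}·(-0.356802)·e^{-i(-1)(0.5990)} = -0.294683-0.201171i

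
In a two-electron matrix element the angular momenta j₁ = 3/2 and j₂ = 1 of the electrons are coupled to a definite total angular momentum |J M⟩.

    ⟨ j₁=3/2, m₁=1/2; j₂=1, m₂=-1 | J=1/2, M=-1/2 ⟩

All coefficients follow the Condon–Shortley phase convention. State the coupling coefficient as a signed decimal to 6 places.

+√(1/6) ≈ +0.408248

j₁+j₂−J=2  J+j₁−j₂=1  J−j₁+j₂=0  j₁+j₂+J+1=4
(j₁±m₁, j₂±m₂, J±M) = (2,1,0,2,0,1)
P² = 2/3
sum k=0..0:
  [0] +1/2 = 1/2
S = 1/2
C² = P²·S² = 1/6 ; C = +0.408248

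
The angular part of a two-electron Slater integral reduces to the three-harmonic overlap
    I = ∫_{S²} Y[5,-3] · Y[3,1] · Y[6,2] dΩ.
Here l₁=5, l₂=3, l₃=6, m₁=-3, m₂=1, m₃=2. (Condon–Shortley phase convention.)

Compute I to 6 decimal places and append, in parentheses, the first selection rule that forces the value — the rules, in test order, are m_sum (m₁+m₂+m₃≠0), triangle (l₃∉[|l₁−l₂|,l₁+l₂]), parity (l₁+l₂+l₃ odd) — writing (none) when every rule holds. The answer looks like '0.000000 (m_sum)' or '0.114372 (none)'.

m-sum 0 ✓  L=14 even ✓  2≤6≤8 ✓
Π(2lᵢ+1) = 11×7×13 = 1001
triangle coeff Δ(5,3,6) = 1/675675
Σ_t [0,2]: t=0:+1/8640 t=1:−1/2304 t=2:+1/8640 = -7/34560
(3j)²=7/429 [(5 3 6; 0 0 0)], sign=-1
Σ_t [0,2]: t=0:+1/1935360 t=1:−1/30240 t=2:+1/11520 = 1/18432
(3j)²=7/429 [(5 3 6; -3 1 2)], sign=+1
⇒ 4πI² = 343/1287
I = (-1)√(343/1287/(4π)) = -0.14563067
No selection rule forces the value: the integral is nonzero (none).

-0.145631 (none)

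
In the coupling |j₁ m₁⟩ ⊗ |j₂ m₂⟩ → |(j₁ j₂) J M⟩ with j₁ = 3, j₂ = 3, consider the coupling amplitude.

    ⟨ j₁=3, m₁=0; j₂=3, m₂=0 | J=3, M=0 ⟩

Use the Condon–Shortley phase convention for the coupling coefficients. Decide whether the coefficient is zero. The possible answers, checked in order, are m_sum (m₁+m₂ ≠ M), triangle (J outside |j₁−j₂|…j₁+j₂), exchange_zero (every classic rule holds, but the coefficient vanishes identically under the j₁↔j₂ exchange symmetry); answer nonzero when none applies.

m-sum: m₁+m₂ = 0+0 = 0, M = 0  ✓
triangle: |j₁−j₂| = 0 ≤ J = 3 ≤ j₁+j₂ = 6  ✓
exchange: j₁=j₂ and m₁=m₂, and (−1)^(j₁+j₂−J) = (−1)^3 = −1 forces ⟨j₁m₁;j₂m₂|JM⟩ = −⟨j₂m₂;j₁m₁|JM⟩ = −⟨j₁m₁;j₂m₂|JM⟩ ⇒ the coefficient vanishes identically
Racah sum check: Σ_k collapses to 0 ⇒ CG = 0

exchange_zero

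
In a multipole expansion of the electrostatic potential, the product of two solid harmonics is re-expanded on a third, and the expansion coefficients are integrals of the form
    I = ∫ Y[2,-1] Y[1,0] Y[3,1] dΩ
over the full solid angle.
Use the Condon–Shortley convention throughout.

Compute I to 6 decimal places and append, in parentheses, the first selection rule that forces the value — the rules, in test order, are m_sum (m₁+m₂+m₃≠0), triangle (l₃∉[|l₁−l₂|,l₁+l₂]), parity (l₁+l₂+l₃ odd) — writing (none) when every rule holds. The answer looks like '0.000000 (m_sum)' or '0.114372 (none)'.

-0.233597 (none)

Checks pass: Σm=0; 6 even; l₃=3∈[1,3].
(2·2+1)(2·1+1)(2·3+1) = 105
Δ: 0! 4! 2! / 7! → 1/105
sum: t=0:+1/4 = 1/4
3j²(2 1 3; 0 0 0) = Δ·Π!·Σ² = 3/35  (sign -1)
sum: t=0:+1/6 = 1/6
3j²(2 1 3; -1 0 1) = Δ·Π!·Σ² = 8/105  (sign +1)
combine: 4πI² = 105·3/35·8/105 = 24/35
take √, sign -1: I = -0.23359668
No selection rule forces the value: the integral is nonzero (none).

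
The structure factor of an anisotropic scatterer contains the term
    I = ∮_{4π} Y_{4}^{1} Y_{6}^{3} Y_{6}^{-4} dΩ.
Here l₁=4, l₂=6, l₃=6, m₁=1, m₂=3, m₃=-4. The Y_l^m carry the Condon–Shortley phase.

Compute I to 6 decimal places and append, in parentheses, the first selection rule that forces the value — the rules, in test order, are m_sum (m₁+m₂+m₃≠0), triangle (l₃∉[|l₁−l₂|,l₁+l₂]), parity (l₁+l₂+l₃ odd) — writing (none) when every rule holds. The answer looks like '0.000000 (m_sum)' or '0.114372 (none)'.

0.077598 (none)

Checks pass: Σm=0; 16 even; l₃=6∈[2,10].
(2·4+1)(2·6+1)(2·6+1) = 1521
Δ: 4! 4! 8! / 17! → 1/15315300
sum: t=0:+1/829440 t=1:−1/25920 t=2:+1/9216 t=3:−1/25920 t=4:+1/829440 = 7/207360
3j²(4 6 6; 0 0 0) = Δ·Π!·Σ² = 28/2431  (sign +1)
sum: t=1:−1/967680 t=2:+1/120960 t=3:−1/207360 = 1/414720
3j²(4 6 6; 1 3 -4) = Δ·Π!·Σ² = 21/4862  (sign +1)
combine: 4πI² = 1521·28/2431·21/4862 = 2646/34969
take √, sign +1: I = 0.07759762
No selection rule forces the value: the integral is nonzero (none).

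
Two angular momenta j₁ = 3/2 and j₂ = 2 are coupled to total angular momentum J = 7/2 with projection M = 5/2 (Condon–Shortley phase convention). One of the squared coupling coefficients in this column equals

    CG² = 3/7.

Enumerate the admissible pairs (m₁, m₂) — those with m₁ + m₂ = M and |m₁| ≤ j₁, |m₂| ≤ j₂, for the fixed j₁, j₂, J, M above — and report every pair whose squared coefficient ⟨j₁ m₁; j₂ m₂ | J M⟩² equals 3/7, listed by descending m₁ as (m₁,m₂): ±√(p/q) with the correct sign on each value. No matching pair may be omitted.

(1/2,2): +√(3/7)

Admissible pairs with m₁+m₂ = M = 5/2: (1/2,2), (3/2,1)
  (m₁,m₂)=(3/2,1): CG² = 4/7, CG = +√(4/7)
  (m₁,m₂)=(1/2,2): CG² = 3/7, CG = +√(3/7)   ← matches the target
Pairs with CG² = 3/7: (1/2,2): +√(3/7)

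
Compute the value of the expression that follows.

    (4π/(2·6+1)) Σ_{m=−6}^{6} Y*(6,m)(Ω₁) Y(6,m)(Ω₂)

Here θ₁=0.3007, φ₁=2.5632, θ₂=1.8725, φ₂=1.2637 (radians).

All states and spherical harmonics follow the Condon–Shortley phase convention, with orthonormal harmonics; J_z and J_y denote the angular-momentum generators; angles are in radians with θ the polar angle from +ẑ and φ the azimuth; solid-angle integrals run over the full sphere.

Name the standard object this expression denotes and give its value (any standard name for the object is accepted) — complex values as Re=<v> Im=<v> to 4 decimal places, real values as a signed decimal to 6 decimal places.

Legendre polynomial (addition theorem), -0.064207

This sum is the spherical-harmonic addition theorem: it equals the Legendre polynomial P_l(cos γ) of the angle γ between the two directions.
Expand P_6 via completeness: Σ_{m} conj(Y_{6,m}) at Ω₁ times Y_{6,m} at Ω₂ —
  m=-6: Y*=-0.00031 + 0.00011j  Y=0.09828 - 0.35265j  product 0.00001 + 0.00012j
  m=-5: Y*=0.00353 + 0.00090j  Y=-0.39441 + 0.01393j  product -0.00141 - 0.00031j
  m=-4: Y*=-0.01678 - 0.01827j  Y=-0.00286 - 0.00803j  product -0.00010 + 0.00019j
  m=-3: Y*=0.01861 + 0.11220j  Y=-0.27223 + 0.20674j  product -0.02826 - 0.02670j
  m=-2: Y*=0.13843 - 0.31503j  Y=0.08058 + 0.05682j  product 0.02906 - 0.01752j
  m=-1: Y*=-0.49730 + 0.32467j  Y=-0.09217 + 0.29062j  product -0.04852 - 0.17445j
  m=+0: Y*=0.25522 + 0.00000j  Y=0.12551 + 0.00000j  product 0.03203 + 0.00000j
  m=+1: Y*=0.49730 + 0.32467j  Y=0.09217 + 0.29062j  product -0.04852 + 0.17445j
  m=+2: Y*=0.13843 + 0.31503j  Y=0.08058 - 0.05682j  product 0.02906 + 0.01752j
  m=+3: Y*=-0.01861 + 0.11220j  Y=0.27223 + 0.20674j  product -0.02826 + 0.02670j
  m=+4: Y*=-0.01678 + 0.01827j  Y=-0.00286 + 0.00803j  product -0.00010 - 0.00019j
  m=+5: Y*=-0.00353 + 0.00090j  Y=0.39441 + 0.01393j  product -0.00141 + 0.00031j
  m=+6: Y*=-0.00031 - 0.00011j  Y=0.09828 + 0.35265j  product 0.00001 - 0.00012j
Accumulated sum -0.06642 + 0.00000j; after 4π/(2l+1) scaling, -0.06421 + 0.00000j ⇒ P_6 = -0.064207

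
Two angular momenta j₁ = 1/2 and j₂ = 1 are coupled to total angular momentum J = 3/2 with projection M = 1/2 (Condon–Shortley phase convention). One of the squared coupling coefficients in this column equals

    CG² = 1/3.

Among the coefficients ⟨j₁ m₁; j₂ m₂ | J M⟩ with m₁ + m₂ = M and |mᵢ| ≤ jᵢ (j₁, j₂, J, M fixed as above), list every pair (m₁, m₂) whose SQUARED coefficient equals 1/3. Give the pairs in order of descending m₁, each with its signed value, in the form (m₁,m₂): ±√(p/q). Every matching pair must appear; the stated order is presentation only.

(-1/2,1): +√(1/3)

Admissible pairs with m₁+m₂ = M = 1/2: (-1/2,1), (1/2,0)
  (m₁,m₂)=(1/2,0): CG² = 2/3, CG = +√(2/3)
  (m₁,m₂)=(-1/2,1): CG² = 1/3, CG = +√(1/3)   ← matches the target
Pairs with CG² = 1/3: (-1/2,1): +√(1/3)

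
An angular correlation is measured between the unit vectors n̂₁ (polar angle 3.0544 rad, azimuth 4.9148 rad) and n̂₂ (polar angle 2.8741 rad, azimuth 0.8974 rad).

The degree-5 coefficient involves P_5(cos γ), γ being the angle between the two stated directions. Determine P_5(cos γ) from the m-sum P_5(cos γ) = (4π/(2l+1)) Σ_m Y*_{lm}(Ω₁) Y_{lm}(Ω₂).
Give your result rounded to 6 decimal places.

Summing Y*_{l m}(θ₁,φ₁)·Y_{l m}(θ₂,φ₂) over m ∈ [−5, 5]; prefactor 4π/(2·5+1) = 1.142397:
  m=-5: (+0.000002-0.000001i) × (-0.000134+0.000584i) = +0.000000+0.000000i  (running Σ = +0.000000+0.000000i)
  m=-4: (-0.000058-0.000061i) × (+0.006227-0.002993i) = -0.000001-0.000000i  (running Σ = -0.000001-0.000000i)
  m=-3: (-0.001034+0.001488i) × (-0.042412-0.020456i) = +0.000074-0.000042i  (running Σ = +0.000074-0.000042i)
  m=-2: (+0.023269+0.009970i) × (+0.045415+0.199338i) = -0.000931+0.005091i  (running Σ = -0.000857+0.005049i)
  m=-1: (+0.043672-0.212803i) × (+0.324495-0.406738i) = -0.072384-0.086816i  (running Σ = -0.073241-0.081767i)
  m=0: (-0.882994-0.000000i) × (-0.495741+0.000000i) = +0.437737+0.000000i  (running Σ = +0.364496-0.081767i)
  m=1: (-0.043672-0.212803i) × (-0.324495-0.406738i) = -0.072384+0.086816i  (running Σ = +0.292112+0.005049i)
  m=2: (+0.023269-0.009970i) × (+0.045415-0.199338i) = -0.000931-0.005091i  (running Σ = +0.291181-0.000042i)
  m=3: (+0.001034+0.001488i) × (+0.042412-0.020456i) = +0.000074+0.000042i  (running Σ = +0.291256-0.000000i)
  m=4: (-0.000058+0.000061i) × (+0.006227+0.002993i) = -0.000001+0.000000i  (running Σ = +0.291255+0.000000i)
  m=5: (-0.000002-0.000001i) × (+0.000134+0.000584i) = +0.000000-0.000000i  (running Σ = +0.291255+0.000000i)
Accumulated sum +0.291255+0.000000i; after 4π/(2l+1) scaling, +0.332729+0.000000i ⇒ P_5 = 0.332729

0.332729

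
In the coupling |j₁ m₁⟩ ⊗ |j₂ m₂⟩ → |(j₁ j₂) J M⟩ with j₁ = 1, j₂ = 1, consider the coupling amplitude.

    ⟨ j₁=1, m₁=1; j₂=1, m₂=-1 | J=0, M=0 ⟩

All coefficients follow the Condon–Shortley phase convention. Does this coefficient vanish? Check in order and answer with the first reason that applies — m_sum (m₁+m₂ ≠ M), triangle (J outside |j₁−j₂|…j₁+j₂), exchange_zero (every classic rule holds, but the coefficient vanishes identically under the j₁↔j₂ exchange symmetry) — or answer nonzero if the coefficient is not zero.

nonzero

m-sum: m₁+m₂ = 1+(-1) = 0, M = 0  ✓
triangle: |j₁−j₂| = 0 ≤ J = 0 ≤ j₁+j₂ = 2  ✓
exchange: j₁≠j₂ or m₁≠m₂ — the exchange symmetry imposes no constraint here
value check: CG = +√(1/3) = +0.577350 ≠ 0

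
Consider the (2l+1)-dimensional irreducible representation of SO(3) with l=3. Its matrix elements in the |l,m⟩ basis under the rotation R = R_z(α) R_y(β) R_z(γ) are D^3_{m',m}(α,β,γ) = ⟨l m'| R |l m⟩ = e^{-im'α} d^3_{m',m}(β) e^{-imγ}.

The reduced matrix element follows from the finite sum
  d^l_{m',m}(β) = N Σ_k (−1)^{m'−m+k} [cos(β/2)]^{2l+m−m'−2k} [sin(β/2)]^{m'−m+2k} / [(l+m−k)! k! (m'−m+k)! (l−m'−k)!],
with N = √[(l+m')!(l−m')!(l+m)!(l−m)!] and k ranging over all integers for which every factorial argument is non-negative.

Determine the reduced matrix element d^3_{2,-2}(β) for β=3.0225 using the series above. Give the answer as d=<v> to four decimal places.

d=-0.9718

d^3_{2,-2}(β=3.0225) via the finite sum:
Half-angle: c=0.059511, s=0.998228. N=√(120·1·1·120)=120.000000
The bounds max(0,m−m')=0 and min(l+m,l−m')=1 give 2 terms
  k=0: (−1)^4·120.0000/(24)·0.0595^2·0.9982^4 = +0.017583
  k=1: (−1)^5·120.0000/(120)·0.0595^0·0.9982^6 = -0.989413
d^3_{2,-2}(3.0225) = +0.017583 -0.989413 = -0.971830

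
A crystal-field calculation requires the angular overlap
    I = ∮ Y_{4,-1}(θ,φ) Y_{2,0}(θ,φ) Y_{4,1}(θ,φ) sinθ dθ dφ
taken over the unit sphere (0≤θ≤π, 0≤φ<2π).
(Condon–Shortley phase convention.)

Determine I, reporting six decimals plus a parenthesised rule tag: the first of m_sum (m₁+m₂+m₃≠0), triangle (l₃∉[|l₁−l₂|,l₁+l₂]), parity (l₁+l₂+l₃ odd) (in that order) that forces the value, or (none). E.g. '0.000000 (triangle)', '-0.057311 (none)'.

Rules hold: Σm=0, L=10 even, 2≤4≤6.
N = 9·5·9 = 405
Δ = 2!·6!·2!/11! = 1/13860
Racah Σ t=0..2: t=0:+1/192 t=1:−1/36 t=2:+1/192 = -5/288
⇒ 3j(4 2 4; 0 0 0)² = 20/693, sgn -1
Racah Σ t=0..2: t=0:+1/480 t=1:−1/48 t=2:+1/144 = -17/1440
⇒ 3j(4 2 4; -1 0 1)² = 289/13860, sgn +1
4πI² = N·(3j₀)²·(3jₘ)² = 1445/5929
I = -1·√(0.243717/4π) = -0.13926381
No selection rule forces the value: the integral is nonzero (none).

-0.139264 (none)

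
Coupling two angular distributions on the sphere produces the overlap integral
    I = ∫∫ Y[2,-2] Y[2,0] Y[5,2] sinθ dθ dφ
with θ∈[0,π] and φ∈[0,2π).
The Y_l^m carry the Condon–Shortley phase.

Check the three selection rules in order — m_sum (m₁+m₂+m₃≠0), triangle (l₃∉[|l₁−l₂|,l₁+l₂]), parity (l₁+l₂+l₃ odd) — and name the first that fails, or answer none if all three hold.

azimuthal sum: -2 + 0 + 2 = 0  ✓
l₃ must lie in [0,4]; have l₃=5  ✗
L = 2 + 2 + 5 = 9 (odd)

triangle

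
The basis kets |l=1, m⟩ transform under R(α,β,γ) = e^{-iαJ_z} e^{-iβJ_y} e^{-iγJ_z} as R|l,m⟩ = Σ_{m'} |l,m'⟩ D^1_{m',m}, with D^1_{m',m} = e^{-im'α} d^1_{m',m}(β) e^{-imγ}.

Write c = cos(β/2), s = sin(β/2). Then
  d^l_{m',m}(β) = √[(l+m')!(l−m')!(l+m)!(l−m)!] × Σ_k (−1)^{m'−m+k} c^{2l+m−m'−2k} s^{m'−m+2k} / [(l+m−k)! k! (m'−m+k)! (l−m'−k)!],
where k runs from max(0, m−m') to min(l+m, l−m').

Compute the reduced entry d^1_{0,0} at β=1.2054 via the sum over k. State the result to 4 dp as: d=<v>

d^1_{0,0}(β=1.2054) via the finite sum:
c=cos(1.205400/2)=0.823808, s=sin(1.205400/2)=0.566869; N=√[1·1·1·1]=1.000000
The bounds max(0,m−m')=0 and min(l+m,l−m')=1 give 2 terms
  k=0: (−1)^0·1.0000/(1)·0.8238^2·0.5669^0 = +0.678660
  k=1: (−1)^1·1.0000/(1)·0.8238^0·0.5669^2 = -0.321340
d^1_{0,0}(1.2054) = +0.678660 -0.321340 = +0.357319

d=0.3573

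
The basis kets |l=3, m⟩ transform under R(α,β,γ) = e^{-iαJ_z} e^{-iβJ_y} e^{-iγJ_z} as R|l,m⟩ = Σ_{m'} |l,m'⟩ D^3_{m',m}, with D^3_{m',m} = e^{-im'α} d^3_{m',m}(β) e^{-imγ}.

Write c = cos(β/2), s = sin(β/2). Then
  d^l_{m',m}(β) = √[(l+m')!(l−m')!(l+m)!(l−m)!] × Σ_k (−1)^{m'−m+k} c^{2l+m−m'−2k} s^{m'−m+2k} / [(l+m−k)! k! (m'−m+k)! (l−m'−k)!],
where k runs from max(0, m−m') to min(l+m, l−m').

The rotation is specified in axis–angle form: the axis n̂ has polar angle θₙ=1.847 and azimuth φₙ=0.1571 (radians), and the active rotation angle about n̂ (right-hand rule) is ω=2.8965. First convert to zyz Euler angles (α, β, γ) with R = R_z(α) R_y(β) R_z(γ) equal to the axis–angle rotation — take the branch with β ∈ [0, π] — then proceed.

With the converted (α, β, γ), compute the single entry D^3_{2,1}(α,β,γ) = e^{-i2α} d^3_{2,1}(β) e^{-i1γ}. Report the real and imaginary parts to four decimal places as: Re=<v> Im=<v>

Axis–angle → zyz. n̂ = (sinθₙcosφₙ, sinθₙsinφₙ, cosθₙ) = (+0.950250, +0.150525, -0.272705), ω = 2.8965.
R = I cosω + sinω [n̂]ₓ + (1−cosω) n̂n̂ᵀ gives
  R = [+0.808848, +0.347968, -0.474007; +0.215626, -0.925477, -0.311445; -0.547056, +0.149704, -0.823601]
β = atan2(√(R₁₃²+R₂₃²), R₃₃) = 2.538528; α = atan2(R₂₃, R₁₃) mod 2π = 3.722906; γ = atan2(R₃₂, −R₃₁) mod 2π = 0.267114
First d^3_{2,1}(β=2.5385), then the phase factors e^{-i(2)α} and e^{-i(1)γ}:
With c≡cos(β/2)=0.296984 and s≡sin(β/2)=0.954882, N=[120·1·24·2]^{1/2}=75.894664
The bounds max(0,m−m')=0 and min(l+m,l−m')=1 give 2 terms
  k=0: (−1)^1·75.8947/(24)·0.2970^5·0.9549^1 = -0.006976
  k=1: (−1)^2·75.8947/(12)·0.2970^3·0.9549^3 = +0.144238
d^3_{2,1}(2.5385) = -0.006976 +0.144238 = +0.137261
D = (+0.396930-0.917849i)·(+0.137261)·(+0.964537-0.263949i) = +0.019297-0.135898i

Re=0.0193 Im=-0.1359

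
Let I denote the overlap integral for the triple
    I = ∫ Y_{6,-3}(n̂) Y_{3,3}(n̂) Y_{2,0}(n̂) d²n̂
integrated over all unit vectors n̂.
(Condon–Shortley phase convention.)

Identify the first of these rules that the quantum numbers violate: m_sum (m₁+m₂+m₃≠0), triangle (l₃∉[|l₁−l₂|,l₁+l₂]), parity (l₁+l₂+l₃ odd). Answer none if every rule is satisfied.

azimuthal sum: -3 + 3 + 0 = 0  ✓
l₃ must lie in [3,9]; have l₃=2  ✗
L = 6 + 3 + 2 = 11 (odd)

triangle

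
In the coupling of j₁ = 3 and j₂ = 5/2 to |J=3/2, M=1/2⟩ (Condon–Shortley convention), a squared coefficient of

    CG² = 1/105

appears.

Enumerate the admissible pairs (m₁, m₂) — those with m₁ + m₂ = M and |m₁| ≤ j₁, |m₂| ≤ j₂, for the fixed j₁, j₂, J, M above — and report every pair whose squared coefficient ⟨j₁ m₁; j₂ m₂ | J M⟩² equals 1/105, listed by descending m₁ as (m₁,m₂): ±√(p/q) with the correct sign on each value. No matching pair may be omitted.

Admissible pairs with m₁+m₂ = M = 1/2: (-2,5/2), (-1,3/2), (0,1/2), (1,-1/2), (2,-3/2), (3,-5/2)
  (m₁,m₂)=(3,-5/2): CG² = 5/14, CG = +√(5/14)
  (m₁,m₂)=(2,-3/2): CG² = 1/21, CG = −√(1/21)
  (m₁,m₂)=(1,-1/2): CG² = 1/105, CG = −√(1/105)   ← matches the target
  (m₁,m₂)=(0,1/2): CG² = 4/35, CG = +√(4/35)
  (m₁,m₂)=(-1,3/2): CG² = 7/30, CG = −√(7/30)
  (m₁,m₂)=(-2,5/2): CG² = 5/21, CG = +√(5/21)
Pairs with CG² = 1/105: (1,-1/2): −√(1/105)

(1,-1/2): −√(1/105)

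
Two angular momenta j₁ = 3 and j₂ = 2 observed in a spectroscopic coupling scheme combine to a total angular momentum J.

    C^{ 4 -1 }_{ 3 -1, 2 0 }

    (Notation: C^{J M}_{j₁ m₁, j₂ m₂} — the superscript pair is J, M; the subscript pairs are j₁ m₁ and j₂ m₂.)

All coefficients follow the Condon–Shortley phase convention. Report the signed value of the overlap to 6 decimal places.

-0.327327

j₁+j₂−J=1  J+j₁−j₂=5  J−j₁+j₂=3  j₁+j₂+J+1=10
(j₁±m₁, j₂±m₂, J±M) = (2,4,2,2,3,5)
P² = 1728/7
sum k=0..1:
  [0] +1/48 = 1/48
  [1] −1/24 = -1/24
S = -1/48
C² = P²·S² = 3/28 ; C = -0.327327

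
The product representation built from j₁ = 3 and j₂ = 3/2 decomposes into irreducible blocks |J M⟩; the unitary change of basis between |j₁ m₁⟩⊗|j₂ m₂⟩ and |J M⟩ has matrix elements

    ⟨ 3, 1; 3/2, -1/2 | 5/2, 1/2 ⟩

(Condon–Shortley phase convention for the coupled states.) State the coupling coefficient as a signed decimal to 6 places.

−√(1/70) = -0.119523

j₁+j₂−J=2  J+j₁−j₂=4  J−j₁+j₂=1  j₁+j₂+J+1=8
(j₁±m₁, j₂±m₂, J±M) = (4,2,1,2,3,2)
P² = 288/35
sum k=0..1:
  [0] +1/8 = 1/8
  [1] −1/6 = -1/6
S = -1/24
C² = P²·S² = 1/70 ; C = -0.119523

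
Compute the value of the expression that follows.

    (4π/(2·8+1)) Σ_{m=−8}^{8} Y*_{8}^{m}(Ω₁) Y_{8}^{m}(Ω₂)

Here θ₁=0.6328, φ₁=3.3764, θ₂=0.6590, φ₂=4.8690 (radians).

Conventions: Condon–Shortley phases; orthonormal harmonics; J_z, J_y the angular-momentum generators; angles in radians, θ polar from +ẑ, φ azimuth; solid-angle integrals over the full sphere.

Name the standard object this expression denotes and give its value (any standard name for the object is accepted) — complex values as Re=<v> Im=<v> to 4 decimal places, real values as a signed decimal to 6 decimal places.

This sum is the spherical-harmonic addition theorem: it equals the Legendre polynomial P_l(cos γ) of the angle γ between the two directions.
Addition theorem: P_8(cos γ) = (4π/17) Σ_m Y*_{lm}(Ω₁) Y_{lm}(Ω₂), m = −8…8:
  m=-8: Y*=-0.002336+0.007351i  Y=+0.003184-0.009676i  product +0.000064+0.000046i
  m=-7: Y*=+0.003062-0.041957i  Y=-0.046797-0.024038i  product -0.001152+0.001890i
  m=-6: Y*=+0.022733+0.139137i  Y=-0.098060+0.134172i  product -0.020898-0.010594i
  m=-5: Y*=-0.123806-0.295495i  Y=+0.248914+0.250083i  product +0.043081-0.104514i
  m=-4: Y*=+0.282855+0.386669i  Y=+0.390813-0.282825i  product +0.219903+0.071117i
  m=-3: Y*=-0.286802-0.243746i  Y=-0.142529-0.280704i  product -0.027543+0.115247i
  m=-2: Y*=-0.069345-0.035191i  Y=+0.151990-0.049227i  product -0.012272-0.001935i
  m=-1: Y*=+0.404747+0.096824i  Y=-0.063061-0.399361i  product +0.013144-0.167746i
  m=+0: Y*=-0.057071-0.000000i  Y=+0.034486+0.000000i  product -0.001968-0.000000i
  m=+1: Y*=-0.404747+0.096824i  Y=+0.063061-0.399361i  product +0.013144+0.167746i
  m=+2: Y*=-0.069345+0.035191i  Y=+0.151990+0.049227i  product -0.012272+0.001935i
  m=+3: Y*=+0.286802-0.243746i  Y=+0.142529-0.280704i  product -0.027543-0.115247i
  m=+4: Y*=+0.282855-0.386669i  Y=+0.390813+0.282825i  product +0.219903-0.071117i
  m=+5: Y*=+0.123806-0.295495i  Y=-0.248914+0.250083i  product +0.043081+0.104514i
  m=+6: Y*=+0.022733-0.139137i  Y=-0.098060-0.134172i  product -0.020898+0.010594i
  m=+7: Y*=-0.003062-0.041957i  Y=+0.046797-0.024038i  product -0.001152-0.001890i
  m=+8: Y*=-0.002336-0.007351i  Y=+0.003184+0.009676i  product +0.000064-0.000046i
Total Σ_m = +0.426687+0.000000i. Multiply by 0.739198: +0.315406+0.000000i. P_8(cos γ) = 0.315406

Legendre polynomial (addition theorem), +0.315406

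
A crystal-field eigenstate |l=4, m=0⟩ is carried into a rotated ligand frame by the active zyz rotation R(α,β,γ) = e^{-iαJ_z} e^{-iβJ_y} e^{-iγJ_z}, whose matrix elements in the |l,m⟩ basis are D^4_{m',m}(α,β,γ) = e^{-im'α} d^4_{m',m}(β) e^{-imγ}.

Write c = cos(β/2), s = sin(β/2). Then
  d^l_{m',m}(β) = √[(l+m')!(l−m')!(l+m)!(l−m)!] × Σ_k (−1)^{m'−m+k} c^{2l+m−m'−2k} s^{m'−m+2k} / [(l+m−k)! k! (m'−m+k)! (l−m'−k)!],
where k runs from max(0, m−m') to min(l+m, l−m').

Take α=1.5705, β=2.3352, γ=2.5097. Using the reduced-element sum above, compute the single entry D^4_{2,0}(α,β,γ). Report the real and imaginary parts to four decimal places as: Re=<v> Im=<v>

D^4_{2,0}(1.5705,2.3352,2.5097) = e^{-i·2·1.5705}·d^4_{2,0}(2.3352)·e^{-i·0·2.5097}. Compute d first:
Half-angle: c=0.392360, s=0.919812. N=√(720·2·24·24)=910.735966
k∈{0,1,2} keeps every argument non-negative
  k=0: (−1)^2·910.7360/(96)·0.3924^6·0.9198^2 = +0.029284
  k=1: (−1)^3·910.7360/(36)·0.3924^4·0.9198^4 = -0.429167
  k=2: (−1)^4·910.7360/(96)·0.3924^2·0.9198^6 = +0.884473
d^4_{2,0}(2.3352) = +0.029284 -0.429167 +0.884473 = +0.484591
Attach z-rotation phases: D = e^{-i(2)(1.5705)}·(+0.484591)·e^{-i(0)(2.5097)} = -0.484591-0.000287i

Re=-0.4846 Im=-0.0003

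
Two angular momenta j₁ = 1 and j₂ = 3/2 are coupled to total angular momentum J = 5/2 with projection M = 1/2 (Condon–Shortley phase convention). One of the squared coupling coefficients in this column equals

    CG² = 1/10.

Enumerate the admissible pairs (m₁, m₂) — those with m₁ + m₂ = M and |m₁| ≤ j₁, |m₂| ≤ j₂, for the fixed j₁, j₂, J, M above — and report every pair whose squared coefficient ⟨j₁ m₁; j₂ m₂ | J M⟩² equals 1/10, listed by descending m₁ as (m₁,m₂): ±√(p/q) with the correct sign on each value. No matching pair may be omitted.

Admissible pairs with m₁+m₂ = M = 1/2: (-1,3/2), (0,1/2), (1,-1/2)
  (m₁,m₂)=(1,-1/2): CG² = 3/10, CG = +√(3/10)
  (m₁,m₂)=(0,1/2): CG² = 3/5, CG = +√(3/5)
  (m₁,m₂)=(-1,3/2): CG² = 1/10, CG = +√(1/10)   ← matches the target
Pairs with CG² = 1/10: (-1,3/2): +√(1/10)

(-1,3/2): +√(1/10)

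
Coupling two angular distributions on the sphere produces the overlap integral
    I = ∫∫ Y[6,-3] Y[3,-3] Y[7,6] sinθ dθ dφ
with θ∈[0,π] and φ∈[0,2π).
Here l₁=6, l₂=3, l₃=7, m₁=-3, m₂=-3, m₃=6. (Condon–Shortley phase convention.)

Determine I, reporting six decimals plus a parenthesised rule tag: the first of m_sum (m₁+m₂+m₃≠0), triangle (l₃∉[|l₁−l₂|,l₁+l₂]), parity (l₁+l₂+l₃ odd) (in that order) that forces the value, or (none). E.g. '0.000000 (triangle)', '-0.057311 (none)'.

Rules hold: Σm=0, L=16 even, 3≤7≤9.
N = 13·7·15 = 1365
Δ = 2!·10!·4!/17! = 1/2042040
Racah Σ t=0..2: t=0:+1/207360 t=1:−1/57600 t=2:+1/207360 = -1/129600
⇒ 3j(6 3 7; 0 0 0)² = 168/12155, sgn +1
Racah Σ t=0..0: t=0:+1/17418240 = 1/17418240
⇒ 3j(6 3 7; -3 -3 6)² = 15/952, sgn -1
4πI² = N·(3j₀)²·(3jₘ)² = 945/3179
I = -1·√(0.297263/4π) = -0.15380332
No selection rule forces the value: the integral is nonzero (none).

-0.153803 (none)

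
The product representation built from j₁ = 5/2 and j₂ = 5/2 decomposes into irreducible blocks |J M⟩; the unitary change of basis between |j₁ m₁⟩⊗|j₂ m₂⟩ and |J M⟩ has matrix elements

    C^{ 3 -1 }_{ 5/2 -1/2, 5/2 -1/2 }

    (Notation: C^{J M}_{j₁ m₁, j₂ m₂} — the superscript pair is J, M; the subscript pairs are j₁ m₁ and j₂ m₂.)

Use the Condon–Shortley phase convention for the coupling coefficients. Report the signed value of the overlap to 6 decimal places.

√[7·2!3!3!/9! · 2!3!2!3!2!4!] = √(48/5)
  +(−1)^0/∏(0,2,3,2,0,1)! = 1/24  (running 1/24)
  +(−1)^1/∏(1,1,2,1,1,2)! = -1/4  (running -5/24)
  +(−1)^2/∏(2,0,1,0,2,3)! = 1/24  (running -1/6)
⟨..|..⟩ = √(48/5)·(-1/6) = -0.516398

-0.516398  (= −√(4/15))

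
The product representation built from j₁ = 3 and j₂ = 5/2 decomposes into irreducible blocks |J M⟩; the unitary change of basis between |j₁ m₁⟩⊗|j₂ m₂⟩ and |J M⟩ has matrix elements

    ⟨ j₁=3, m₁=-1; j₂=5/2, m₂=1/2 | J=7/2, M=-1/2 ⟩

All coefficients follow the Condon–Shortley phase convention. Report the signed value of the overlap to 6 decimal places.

-0.125988  (= −√(1/63))

√[8·2!4!3!/10! · 2!4!3!2!3!4!] = √(9216/175)
  +(−1)^0/∏(0,2,4,3,0,0)! = 1/288  (running 1/288)
  +(−1)^1/∏(1,1,3,2,1,1)! = -1/12  (running -23/288)
  +(−1)^2/∏(2,0,2,1,2,2)! = 1/16  (running -5/288)
⟨..|..⟩ = √(9216/175)·(-5/288) = -0.125988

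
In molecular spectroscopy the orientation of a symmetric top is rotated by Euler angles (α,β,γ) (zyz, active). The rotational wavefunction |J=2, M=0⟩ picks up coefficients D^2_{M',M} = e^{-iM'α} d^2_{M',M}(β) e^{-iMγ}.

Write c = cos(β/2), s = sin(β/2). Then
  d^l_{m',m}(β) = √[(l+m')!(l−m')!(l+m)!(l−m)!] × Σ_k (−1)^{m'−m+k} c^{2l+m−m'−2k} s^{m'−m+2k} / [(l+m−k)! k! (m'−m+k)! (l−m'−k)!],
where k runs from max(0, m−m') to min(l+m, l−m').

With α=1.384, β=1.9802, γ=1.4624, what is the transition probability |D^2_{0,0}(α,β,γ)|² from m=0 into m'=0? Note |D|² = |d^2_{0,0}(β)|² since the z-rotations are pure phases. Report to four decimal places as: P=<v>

P=0.0688

D^2_{0,0}(1.3840,1.9802,1.4624) = e^{-i·0·1.3840}·d^2_{0,0}(1.9802)·e^{-i·0·1.4624}. Compute d first:
c=cos(1.980200/2)=0.548606, s=sin(1.980200/2)=0.836081; N=√[2·2·2·2]=4.000000
Admissible k: 0..2 (factorial args all ≥0)
  k=0: (−1)^0·4.0000/(4)·0.5486^4·0.8361^0 = +0.090582
  k=1: (−1)^1·4.0000/(1)·0.5486^2·0.8361^2 = -0.841546
  k=2: (−1)^2·4.0000/(4)·0.5486^0·0.8361^4 = +0.488645
d^2_{0,0}(1.9802) = +0.090582 -0.841546 +0.488645 = -0.262320
|D^2_{0,0}|² = |d^2_{0,0}(β)|² = (-0.262320)² = 0.068812 (the z-rotation phases have unit modulus)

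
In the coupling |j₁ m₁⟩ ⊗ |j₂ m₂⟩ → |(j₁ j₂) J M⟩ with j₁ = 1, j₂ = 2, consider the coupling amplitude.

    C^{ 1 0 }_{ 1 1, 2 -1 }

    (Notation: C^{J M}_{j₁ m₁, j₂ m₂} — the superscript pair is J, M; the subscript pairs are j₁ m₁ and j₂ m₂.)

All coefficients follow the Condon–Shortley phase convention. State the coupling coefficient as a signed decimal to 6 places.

+0.547723

j₁+j₂−J=2  J+j₁−j₂=0  J−j₁+j₂=2  j₁+j₂+J+1=5
(j₁±m₁, j₂±m₂, J±M) = (2,0,1,3,1,1)
P² = 6/5
sum k=0..0:
  [0] +1/2 = 1/2
S = 1/2
C² = P²·S² = 3/10 ; C = +0.547723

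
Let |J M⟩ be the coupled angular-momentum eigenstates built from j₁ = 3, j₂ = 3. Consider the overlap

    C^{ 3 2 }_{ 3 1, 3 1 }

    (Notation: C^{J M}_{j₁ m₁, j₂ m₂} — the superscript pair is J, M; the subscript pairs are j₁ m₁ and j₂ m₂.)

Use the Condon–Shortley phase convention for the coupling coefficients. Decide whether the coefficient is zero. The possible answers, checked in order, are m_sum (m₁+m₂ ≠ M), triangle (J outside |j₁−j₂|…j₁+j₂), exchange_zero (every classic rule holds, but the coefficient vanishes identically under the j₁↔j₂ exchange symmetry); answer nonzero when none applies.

m-sum: m₁+m₂ = 1+1 = 2, M = 2  ✓
triangle: |j₁−j₂| = 0 ≤ J = 3 ≤ j₁+j₂ = 6  ✓
exchange: j₁=j₂ and m₁=m₂, and (−1)^(j₁+j₂−J) = (−1)^3 = −1 forces ⟨j₁m₁;j₂m₂|JM⟩ = −⟨j₂m₂;j₁m₁|JM⟩ = −⟨j₁m₁;j₂m₂|JM⟩ ⇒ the coefficient vanishes identically
Racah sum check: Σ_k collapses to 0 ⇒ CG = 0

exchange_zero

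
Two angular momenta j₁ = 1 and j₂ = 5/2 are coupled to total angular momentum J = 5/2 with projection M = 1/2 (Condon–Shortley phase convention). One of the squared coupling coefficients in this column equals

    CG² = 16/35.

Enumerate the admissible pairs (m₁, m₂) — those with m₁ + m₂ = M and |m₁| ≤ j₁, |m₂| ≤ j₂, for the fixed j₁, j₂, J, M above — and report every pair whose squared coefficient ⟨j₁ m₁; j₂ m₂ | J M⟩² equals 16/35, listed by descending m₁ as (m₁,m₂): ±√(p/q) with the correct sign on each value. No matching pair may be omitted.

Admissible pairs with m₁+m₂ = M = 1/2: (-1,3/2), (0,1/2), (1,-1/2)
  (m₁,m₂)=(1,-1/2): CG² = 18/35, CG = +√(18/35)
  (m₁,m₂)=(0,1/2): CG² = 1/35, CG = −√(1/35)
  (m₁,m₂)=(-1,3/2): CG² = 16/35, CG = −√(16/35)   ← matches the target
Pairs with CG² = 16/35: (-1,3/2): −√(16/35)

(-1,3/2): −√(16/35)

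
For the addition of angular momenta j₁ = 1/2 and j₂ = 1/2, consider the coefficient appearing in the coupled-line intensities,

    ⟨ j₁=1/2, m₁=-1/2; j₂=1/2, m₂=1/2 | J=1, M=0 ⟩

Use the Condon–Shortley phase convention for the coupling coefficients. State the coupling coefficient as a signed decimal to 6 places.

j₁+j₂−J=0  J+j₁−j₂=1  J−j₁+j₂=1  j₁+j₂+J+1=3
(j₁±m₁, j₂±m₂, J±M) = (0,1,1,0,1,1)
P² = 1/2
sum k=0..0:
  [0] +1/1 = 1
S = 1
C² = P²·S² = 1/2 ; C = +0.707107

+√(1/2) ≈ +0.707107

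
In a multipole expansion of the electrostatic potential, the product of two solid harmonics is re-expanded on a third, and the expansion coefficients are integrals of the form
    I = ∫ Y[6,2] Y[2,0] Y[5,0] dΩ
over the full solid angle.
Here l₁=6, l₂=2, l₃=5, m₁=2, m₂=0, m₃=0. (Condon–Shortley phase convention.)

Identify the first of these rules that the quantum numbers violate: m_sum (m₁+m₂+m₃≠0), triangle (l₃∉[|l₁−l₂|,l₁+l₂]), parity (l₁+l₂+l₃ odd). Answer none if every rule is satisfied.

azimuthal sum: 2 + 0 + 0 = 2  ✗
4 ≤ 5 ≤ 8 (triangle on l)
L = 6 + 2 + 5 = 13 (odd)

m_sum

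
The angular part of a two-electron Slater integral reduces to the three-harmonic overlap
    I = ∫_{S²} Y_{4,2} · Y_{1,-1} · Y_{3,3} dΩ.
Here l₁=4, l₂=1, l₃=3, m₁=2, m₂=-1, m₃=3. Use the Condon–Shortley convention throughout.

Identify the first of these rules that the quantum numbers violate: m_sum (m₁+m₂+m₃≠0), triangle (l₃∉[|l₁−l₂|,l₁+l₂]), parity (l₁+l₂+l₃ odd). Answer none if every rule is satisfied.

m_sum

azimuthal sum: 2 − 1 + 3 = 4  ✗
3 ≤ 3 ≤ 5 (triangle on l)
L = 4 + 1 + 3 = 8 (even)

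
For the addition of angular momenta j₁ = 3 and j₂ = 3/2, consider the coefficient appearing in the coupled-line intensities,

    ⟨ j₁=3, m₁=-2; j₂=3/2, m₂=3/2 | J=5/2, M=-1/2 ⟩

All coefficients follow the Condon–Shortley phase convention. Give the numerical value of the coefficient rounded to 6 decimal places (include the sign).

√[6·2!4!1!/8! · 1!5!3!0!2!3!] = √(432/7)
  +(−1)^2/∏(2,0,3,1,1,0)! = 1/12  (running 1/12)
⟨..|..⟩ = √(432/7)·(1/12) = +0.654654

+√(3/7) ≈ +0.654654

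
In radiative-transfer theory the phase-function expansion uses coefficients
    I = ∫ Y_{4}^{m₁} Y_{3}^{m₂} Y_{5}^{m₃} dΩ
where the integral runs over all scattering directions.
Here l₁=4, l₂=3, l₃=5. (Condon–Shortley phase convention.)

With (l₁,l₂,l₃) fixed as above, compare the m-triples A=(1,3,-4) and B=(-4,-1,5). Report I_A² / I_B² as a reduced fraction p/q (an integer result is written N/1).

l's match ⇒ only the (l;m) 3-j factors differ between A and B.
A: triangle coeff Δ(4,3,5) = 1/180180; Σ_t [2,2]: t=2:+1/5760 = 1/5760; (3j)²=9/286 [(4 3 5; 1 3 -4)], sign=-1
B: triangle coeff Δ(4,3,5) = 1/180180; Σ_t [2,2]: t=2:+1/34560 = 1/34560; (3j)²=14/429 [(4 3 5; -4 -1 5)], sign=+1
I_A²/I_B² = (9/286)/(14/429) = 27/28

27/28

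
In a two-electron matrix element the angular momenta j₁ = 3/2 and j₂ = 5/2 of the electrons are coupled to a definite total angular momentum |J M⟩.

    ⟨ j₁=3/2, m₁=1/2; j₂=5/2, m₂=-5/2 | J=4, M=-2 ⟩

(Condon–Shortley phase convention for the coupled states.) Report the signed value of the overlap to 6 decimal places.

√[9·0!3!5!/9! · 2!1!0!5!2!6!] = √(43200/7)
  +(−1)^0/∏(0,0,1,0,2,5)! = 1/240  (running 1/240)
⟨..|..⟩ = √(43200/7)·(1/240) = +0.327327

+√(3/28) ≈ +0.327327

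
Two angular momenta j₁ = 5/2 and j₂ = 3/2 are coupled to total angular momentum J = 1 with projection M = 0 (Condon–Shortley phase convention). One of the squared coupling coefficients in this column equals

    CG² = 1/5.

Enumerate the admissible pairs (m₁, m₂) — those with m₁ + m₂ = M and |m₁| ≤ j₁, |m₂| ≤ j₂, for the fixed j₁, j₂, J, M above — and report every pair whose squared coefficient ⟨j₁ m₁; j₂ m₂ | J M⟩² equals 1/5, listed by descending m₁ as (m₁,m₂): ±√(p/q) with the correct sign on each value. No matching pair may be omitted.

Admissible pairs with m₁+m₂ = M = 0: (-3/2,3/2), (-1/2,1/2), (1/2,-1/2), (3/2,-3/2)
  (m₁,m₂)=(3/2,-3/2): CG² = 1/5, CG = +√(1/5)   ← matches the target
  (m₁,m₂)=(1/2,-1/2): CG² = 3/10, CG = −√(3/10)
  (m₁,m₂)=(-1/2,1/2): CG² = 3/10, CG = +√(3/10)
  (m₁,m₂)=(-3/2,3/2): CG² = 1/5, CG = −√(1/5)   ← matches the target
Pairs with CG² = 1/5: (3/2,-3/2): +√(1/5); (-3/2,3/2): −√(1/5)

(3/2,-3/2): +√(1/5); (-3/2,3/2): −√(1/5)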